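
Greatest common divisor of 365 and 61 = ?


365 = 5 * 61 + 60
61 = 1 * 60 + 1
60 = 60 * 1 + 0
GCD = 1


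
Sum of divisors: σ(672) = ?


Divisors of 672: 1, 2, 3, 4, 6, 7, 8, 12, 14, 16, 21, 24, 28, 32, 42, 48, 56, 84, 96, 112, 168, 224, 336, 672
Sum = 1 + 2 + 3 + 4 + 6 + 7 + 8 + 12 + 14 + 16 + 21 + 24 + 28 + 32 + 42 + 48 + 56 + 84 + 96 + 112 + 168 + 224 + 336 + 672 = 2016

σ(672) = 2016


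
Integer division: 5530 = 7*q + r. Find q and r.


5530 = 7 * 790 + 0
Check: 5530 + 0 = 5530

q = 790, r = 0


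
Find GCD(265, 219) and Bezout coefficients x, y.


Tabular extended Euclidean (each row: r = 265*s + 219*t):
r=265, s=1, t=0
r=219, s=0, t=1
q=1: r=46, s=1, t=-1   [265*(1) + 219*(-1) = 46]
q=4: r=35, s=-4, t=5   [265*(-4) + 219*(5) = 35]
q=1: r=11, s=5, t=-6   [265*(5) + 219*(-6) = 11]
q=3: r=2, s=-19, t=23   [265*(-19) + 219*(23) = 2]
q=5: r=1, s=100, t=-121   [265*(100) + 219*(-121) = 1]
q=2: r=0, s=-219, t=265   [265*(-219) + 219*(265) = 0]
GCD = 1; from the row with r=1: x=100, y=-121
Check: 265*(100) + 219*(-121) = 26500 - 26499 = 1

GCD = 1, x = 100, y = -121


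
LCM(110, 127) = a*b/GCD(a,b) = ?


GCD(110, 127) = 1
LCM = 110*127/1 = 13970/1 = 13970

LCM = 13970


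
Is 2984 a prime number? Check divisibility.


2984 / 2 = 1492 (exact division)
2984 is NOT prime.

No, 2984 is not prime


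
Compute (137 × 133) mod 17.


137 × 133 = 18221
18221 mod 17 = 14


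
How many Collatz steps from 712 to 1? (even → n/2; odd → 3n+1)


712 → 356 → 178 → 89 → 268 → 134 → 67 → 202 → 101 → 304 → 152 → 76 → 38 → 19 → 58 → 29 → 88 → 44 → 22 → 11 → 34 → 17 → 52 → 26 → 13 → 40 → 20 → 10 → 5 → 16 → 8 → 4 → 2 → 1
Total steps = 33

33 steps


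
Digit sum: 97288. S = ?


9 + 7 + 2 + 8 + 8 = 34


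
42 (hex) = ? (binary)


42 (base 16) = 66 (decimal)
66 (decimal) = 1000010 (base 2)


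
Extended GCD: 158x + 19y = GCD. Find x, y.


Tabular extended Euclidean (each row: r = 158*s + 19*t):
r=158, s=1, t=0
r=19, s=0, t=1
q=8: r=6, s=1, t=-8   [158*(1) + 19*(-8) = 6]
q=3: r=1, s=-3, t=25   [158*(-3) + 19*(25) = 1]
q=6: r=0, s=19, t=-158   [158*(19) + 19*(-158) = 0]
GCD = 1; from the row with r=1: x=-3, y=25
Check: 158*(-3) + 19*(25) = -474 + 475 = 1

GCD = 1, x = -3, y = 25


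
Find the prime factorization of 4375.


4375 / 5 = 875
875 / 5 = 175
175 / 5 = 35
35 / 5 = 7
7 / 7 = 1
4375 = 5^4 × 7


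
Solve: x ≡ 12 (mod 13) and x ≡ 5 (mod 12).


M = 13*12 = 156
M1 = M/13 = 12, M2 = M/12 = 13
M1^(-1) mod 13 = 12, M2^(-1) mod 12 = 1
x = 12*12*12 + 5*13*1 = 1793
1793 mod 156 = 77
Check: 77 mod 13 = 12 ✓, 77 mod 12 = 5 ✓

x ≡ 77 (mod 156)


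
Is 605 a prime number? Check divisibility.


605 / 5 = 121 (exact division)
605 is NOT prime.

No, 605 is not prime


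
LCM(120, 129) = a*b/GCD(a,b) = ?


GCD(120, 129) = 3
LCM = 120*129/3 = 15480/3 = 5160

LCM = 5160


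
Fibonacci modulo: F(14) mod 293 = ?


F(k) mod 293 for k=1..14:
1, 1, 2, 3, 5, 8, 13, 21, 34, 55, 89, 144, 233, 84
F(14) mod 293 = 84


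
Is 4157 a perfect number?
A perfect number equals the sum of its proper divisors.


Proper divisors of 4157: 1
Sum = 1 = 1

No, 4157 is not perfect (1 ≠ 4157)


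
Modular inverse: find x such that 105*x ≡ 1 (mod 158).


Use the extended Euclidean algorithm on (158, 105); each row r = 158*s + 105*t:
r=158, s=1, t=0
r=105, s=0, t=1
q=1: r=53, s=1, t=-1   [158*(1) + 105*(-1) = 53]
q=1: r=52, s=-1, t=2   [158*(-1) + 105*(2) = 52]
q=1: r=1, s=2, t=-3   [158*(2) + 105*(-3) = 1]
q=52: r=0, s=-105, t=158   [158*(-105) + 105*(158) = 0]
GCD = 1 with t = -3, so 105*(-3) ≡ 1 (mod 158)
Inverse = -3 mod 158 = 155
Check: 105 * 155 = 16275 ≡ 1 (mod 158)

105^(-1) ≡ 155 (mod 158)


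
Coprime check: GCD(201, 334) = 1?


Euclidean algorithm:
334 = 1 * 201 + 133
201 = 1 * 133 + 68
133 = 1 * 68 + 65
68 = 1 * 65 + 3
65 = 21 * 3 + 2
3 = 1 * 2 + 1
2 = 2 * 1 + 0
GCD(201, 334) = 1

Yes, coprime (GCD = 1)


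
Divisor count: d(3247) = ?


3247 = 17^1 × 191^1
d(3247) = (1+1) × (1+1) = 4

4 divisors


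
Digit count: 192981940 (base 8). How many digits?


192981940 in base 8 = 1340125664
Number of digits = 10

10 digits (base 8)


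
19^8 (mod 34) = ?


19^1 mod 34 = 19
19^2 mod 34 = 21
19^3 mod 34 = 25
19^4 mod 34 = 33
19^5 mod 34 = 15
19^6 mod 34 = 13
19^7 mod 34 = 9
19^8 mod 34 = 1


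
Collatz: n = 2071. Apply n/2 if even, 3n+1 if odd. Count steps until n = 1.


2071 → 6214 → 3107 → 9322 → 4661 → 13984 → 6992 → 3496 → 1748 → 874 → 437 → 1312 → 656 → 328 → 164 → 82 → 41 → 124 → 62 → 31 → 94 → 47 → 142 → 71 → 214 → 107 → 322 → 161 → 484 → 242 → 121 → 364 → 182 → 91 → 274 → 137 → 412 → 206 → 103 → 310 → 155 → 466 → 233 → 700 → 350 → 175 → 526 → 263 → 790 → 395 → 1186 → 593 → 1780 → 890 → 445 → 1336 → 668 → 334 → 167 → 502 → 251 → 754 → 377 → 1132 → 566 → 283 → 850 → 425 → 1276 → 638 → 319 → 958 → 479 → 1438 → 719 → 2158 → 1079 → 3238 → 1619 → 4858 → 2429 → 7288 → 3644 → 1822 → 911 → 2734 → 1367 → 4102 → 2051 → 6154 → 3077 → 9232 → 4616 → 2308 → 1154 → 577 → 1732 → 866 → 433 → 1300 → 650 → 325 → 976 → 488 → 244 → 122 → 61 → 184 → 92 → 46 → 23 → 70 → 35 → 106 → 53 → 160 → 80 → 40 → 20 → 10 → 5 → 16 → 8 → 4 → 2 → 1
Total steps = 125

125 steps


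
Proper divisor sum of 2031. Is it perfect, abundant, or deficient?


Proper divisors: 1, 3, 677
Sum = 1 + 3 + 677 = 681
681 < 2031 → deficient

s(2031) = 681 (deficient)


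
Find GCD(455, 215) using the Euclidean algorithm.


455 = 2 * 215 + 25
215 = 8 * 25 + 15
25 = 1 * 15 + 10
15 = 1 * 10 + 5
10 = 2 * 5 + 0
GCD = 5


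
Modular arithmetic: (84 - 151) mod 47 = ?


84 - 151 = -67
-67 mod 47 = 27


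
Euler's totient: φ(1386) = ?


1386 = 2 × 3^2 × 7 × 11
Prime factors: 2, 3, 7, 11
φ(1386) = 1386 × (1-1/2) × (1-1/3) × (1-1/7) × (1-1/11)
= 1386 × 1/2 × 2/3 × 6/7 × 10/11 = 360

φ(1386) = 360


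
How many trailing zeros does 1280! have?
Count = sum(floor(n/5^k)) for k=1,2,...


floor(1280/5) = 256
floor(1280/25) = 51
floor(1280/125) = 10
floor(1280/625) = 2
Total = 319

319 trailing zeros


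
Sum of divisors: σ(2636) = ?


Divisors of 2636: 1, 2, 4, 659, 1318, 2636
Sum = 1 + 2 + 4 + 659 + 1318 + 2636 = 4620

σ(2636) = 4620


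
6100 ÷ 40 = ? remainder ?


6100 = 40 * 152 + 20
Check: 6080 + 20 = 6100

q = 152, r = 20


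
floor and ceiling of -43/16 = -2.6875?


-43/16 = -2.6875
floor = -3
ceil = -2

floor = -3, ceil = -2


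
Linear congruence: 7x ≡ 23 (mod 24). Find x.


GCD(7, 24) = 1, unique solution
a^(-1) mod 24 = 7
x = 7 * 23 mod 24 = 17

x ≡ 17 (mod 24)


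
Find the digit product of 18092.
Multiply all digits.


1 × 8 × 0 × 9 × 2 = 0


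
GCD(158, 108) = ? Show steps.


158 = 1 * 108 + 50
108 = 2 * 50 + 8
50 = 6 * 8 + 2
8 = 4 * 2 + 0
GCD = 2


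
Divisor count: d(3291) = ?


3291 = 3^1 × 1097^1
d(3291) = (1+1) × (1+1) = 4

4 divisors


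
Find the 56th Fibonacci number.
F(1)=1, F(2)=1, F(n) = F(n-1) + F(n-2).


Sequence: 1, 1, 2, 3, 5, 8, 13, 21, 34, 55, 89, 144, 233, 377, 610, 987, 1597, 2584, 4181, 6765, 10946, 17711, 28657, 46368, 75025, 121393, 196418, 317811, 514229, 832040, 1346269, 2178309, 3524578, 5702887, 9227465, 14930352, 24157817, 39088169, 63245986, 102334155, 165580141, 267914296, 433494437, 701408733, 1134903170, 1836311903, 2971215073, 4807526976, 7778742049, 12586269025, 20365011074, 32951280099, 53316291173, 86267571272, 139583862445, 225851433717
F(56) = 225851433717


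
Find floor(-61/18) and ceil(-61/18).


-61/18 = -3.3889
floor = -4
ceil = -3

floor = -4, ceil = -3


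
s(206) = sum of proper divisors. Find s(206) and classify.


Proper divisors: 1, 2, 103
Sum = 1 + 2 + 103 = 106
106 < 206 → deficient

s(206) = 106 (deficient)


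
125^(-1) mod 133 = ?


Use the extended Euclidean algorithm on (133, 125); each row r = 133*s + 125*t:
r=133, s=1, t=0
r=125, s=0, t=1
q=1: r=8, s=1, t=-1   [133*(1) + 125*(-1) = 8]
q=15: r=5, s=-15, t=16   [133*(-15) + 125*(16) = 5]
q=1: r=3, s=16, t=-17   [133*(16) + 125*(-17) = 3]
q=1: r=2, s=-31, t=33   [133*(-31) + 125*(33) = 2]
q=1: r=1, s=47, t=-50   [133*(47) + 125*(-50) = 1]
q=2: r=0, s=-125, t=133   [133*(-125) + 125*(133) = 0]
GCD = 1 with t = -50, so 125*(-50) ≡ 1 (mod 133)
Inverse = -50 mod 133 = 83
Check: 125 * 83 = 10375 ≡ 1 (mod 133)

125^(-1) ≡ 83 (mod 133)


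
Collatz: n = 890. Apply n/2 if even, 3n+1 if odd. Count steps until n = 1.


890 → 445 → 1336 → 668 → 334 → 167 → 502 → 251 → 754 → 377 → 1132 → 566 → 283 → 850 → 425 → 1276 → 638 → 319 → 958 → 479 → 1438 → 719 → 2158 → 1079 → 3238 → 1619 → 4858 → 2429 → 7288 → 3644 → 1822 → 911 → 2734 → 1367 → 4102 → 2051 → 6154 → 3077 → 9232 → 4616 → 2308 → 1154 → 577 → 1732 → 866 → 433 → 1300 → 650 → 325 → 976 → 488 → 244 → 122 → 61 → 184 → 92 → 46 → 23 → 70 → 35 → 106 → 53 → 160 → 80 → 40 → 20 → 10 → 5 → 16 → 8 → 4 → 2 → 1
Total steps = 72

72 steps


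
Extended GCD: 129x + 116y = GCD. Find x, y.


Tabular extended Euclidean (each row: r = 129*s + 116*t):
r=129, s=1, t=0
r=116, s=0, t=1
q=1: r=13, s=1, t=-1   [129*(1) + 116*(-1) = 13]
q=8: r=12, s=-8, t=9   [129*(-8) + 116*(9) = 12]
q=1: r=1, s=9, t=-10   [129*(9) + 116*(-10) = 1]
q=12: r=0, s=-116, t=129   [129*(-116) + 116*(129) = 0]
GCD = 1; from the row with r=1: x=9, y=-10
Check: 129*(9) + 116*(-10) = 1161 - 1160 = 1

GCD = 1, x = 9, y = -10


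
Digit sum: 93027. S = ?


9 + 3 + 0 + 2 + 7 = 21


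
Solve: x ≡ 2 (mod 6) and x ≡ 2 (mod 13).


M = 6*13 = 78
M1 = M/6 = 13, M2 = M/13 = 6
M1^(-1) mod 6 = 1, M2^(-1) mod 13 = 11
x = 2*13*1 + 2*6*11 = 158
158 mod 78 = 2
Check: 2 mod 6 = 2 ✓, 2 mod 13 = 2 ✓

x ≡ 2 (mod 78)


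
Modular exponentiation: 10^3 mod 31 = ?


10^1 mod 31 = 10
10^2 mod 31 = 7
10^3 mod 31 = 8


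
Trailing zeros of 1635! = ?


floor(1635/5) = 327
floor(1635/25) = 65
floor(1635/125) = 13
floor(1635/625) = 2
Total = 407

407 trailing zeros


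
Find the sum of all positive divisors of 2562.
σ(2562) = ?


Divisors of 2562: 1, 2, 3, 6, 7, 14, 21, 42, 61, 122, 183, 366, 427, 854, 1281, 2562
Sum = 1 + 2 + 3 + 6 + 7 + 14 + 21 + 42 + 61 + 122 + 183 + 366 + 427 + 854 + 1281 + 2562 = 5952

σ(2562) = 5952


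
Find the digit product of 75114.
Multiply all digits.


7 × 5 × 1 × 1 × 4 = 140


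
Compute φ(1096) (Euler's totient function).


1096 = 2^3 × 137
Prime factors: 2, 137
φ(1096) = 1096 × (1-1/2) × (1-1/137)
= 1096 × 1/2 × 136/137 = 544

φ(1096) = 544


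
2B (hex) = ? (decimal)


2B (base 16) = 43 (decimal)
43 (decimal) = 43 (base 10)


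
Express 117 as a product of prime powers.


117 / 3 = 39
39 / 3 = 13
13 / 13 = 1
117 = 3^2 × 13


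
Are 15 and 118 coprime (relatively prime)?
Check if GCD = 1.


Euclidean algorithm:
118 = 7 * 15 + 13
15 = 1 * 13 + 2
13 = 6 * 2 + 1
2 = 2 * 1 + 0
GCD(15, 118) = 1

Yes, coprime (GCD = 1)


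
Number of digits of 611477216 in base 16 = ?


611477216 in base 16 = 247266E0
Number of digits = 8

8 digits (base 16)


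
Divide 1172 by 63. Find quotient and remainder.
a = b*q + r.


1172 = 63 * 18 + 38
Check: 1134 + 38 = 1172

q = 18, r = 38


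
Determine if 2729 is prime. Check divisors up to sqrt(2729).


Check divisors up to sqrt(2729) = 52.2398
No divisors found.
2729 is prime.

Yes, 2729 is prime


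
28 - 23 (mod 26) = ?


28 - 23 = 5
5 mod 26 = 5


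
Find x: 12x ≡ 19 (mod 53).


GCD(12, 53) = 1, unique solution
a^(-1) mod 53 = 31
x = 31 * 19 mod 53 = 6

x ≡ 6 (mod 53)


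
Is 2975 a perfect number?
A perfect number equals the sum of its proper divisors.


Proper divisors of 2975: 1, 5, 7, 17, 25, 35, 85, 119, 175, 425, 595
Sum = 1 + 5 + 7 + 17 + 25 + 35 + 85 + 119 + 175 + 425 + 595 = 1489

No, 2975 is not perfect (1489 ≠ 2975)


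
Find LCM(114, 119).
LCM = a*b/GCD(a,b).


GCD(114, 119) = 1
LCM = 114*119/1 = 13566/1 = 13566

LCM = 13566


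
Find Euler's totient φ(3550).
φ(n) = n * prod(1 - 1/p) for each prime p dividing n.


3550 = 2 × 5^2 × 71
Prime factors: 2, 5, 71
φ(3550) = 3550 × (1-1/2) × (1-1/5) × (1-1/71)
= 3550 × 1/2 × 4/5 × 70/71 = 1400

φ(3550) = 1400


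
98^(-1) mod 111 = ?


Use the extended Euclidean algorithm on (111, 98); each row r = 111*s + 98*t:
r=111, s=1, t=0
r=98, s=0, t=1
q=1: r=13, s=1, t=-1   [111*(1) + 98*(-1) = 13]
q=7: r=7, s=-7, t=8   [111*(-7) + 98*(8) = 7]
q=1: r=6, s=8, t=-9   [111*(8) + 98*(-9) = 6]
q=1: r=1, s=-15, t=17   [111*(-15) + 98*(17) = 1]
q=6: r=0, s=98, t=-111   [111*(98) + 98*(-111) = 0]
GCD = 1 with t = 17, so 98*(17) ≡ 1 (mod 111)
Inverse = 17 mod 111 = 17
Check: 98 * 17 = 1666 ≡ 1 (mod 111)

98^(-1) ≡ 17 (mod 111)


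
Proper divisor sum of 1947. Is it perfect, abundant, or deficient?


Proper divisors: 1, 3, 11, 33, 59, 177, 649
Sum = 1 + 3 + 11 + 33 + 59 + 177 + 649 = 933
933 < 1947 → deficient

s(1947) = 933 (deficient)


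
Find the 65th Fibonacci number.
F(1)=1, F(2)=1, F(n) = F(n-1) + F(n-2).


Sequence: 1, 1, 2, 3, 5, 8, 13, 21, 34, 55, 89, 144, 233, 377, 610, 987, 1597, 2584, 4181, 6765, 10946, 17711, 28657, 46368, 75025, 121393, 196418, 317811, 514229, 832040, 1346269, 2178309, 3524578, 5702887, 9227465, 14930352, 24157817, 39088169, 63245986, 102334155, 165580141, 267914296, 433494437, 701408733, 1134903170, 1836311903, 2971215073, 4807526976, 7778742049, 12586269025, 20365011074, 32951280099, 53316291173, 86267571272, 139583862445, 225851433717, 365435296162, 591286729879, 956722026041, 1548008755920, 2504730781961, 4052739537881, 6557470319842, 10610209857723, 17167680177565
F(65) = 17167680177565


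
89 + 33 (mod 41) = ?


89 + 33 = 122
122 mod 41 = 40


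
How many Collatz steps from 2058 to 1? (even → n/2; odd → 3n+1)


2058 → 1029 → 3088 → 1544 → 772 → 386 → 193 → 580 → 290 → 145 → 436 → 218 → 109 → 328 → 164 → 82 → 41 → 124 → 62 → 31 → 94 → 47 → 142 → 71 → 214 → 107 → 322 → 161 → 484 → 242 → 121 → 364 → 182 → 91 → 274 → 137 → 412 → 206 → 103 → 310 → 155 → 466 → 233 → 700 → 350 → 175 → 526 → 263 → 790 → 395 → 1186 → 593 → 1780 → 890 → 445 → 1336 → 668 → 334 → 167 → 502 → 251 → 754 → 377 → 1132 → 566 → 283 → 850 → 425 → 1276 → 638 → 319 → 958 → 479 → 1438 → 719 → 2158 → 1079 → 3238 → 1619 → 4858 → 2429 → 7288 → 3644 → 1822 → 911 → 2734 → 1367 → 4102 → 2051 → 6154 → 3077 → 9232 → 4616 → 2308 → 1154 → 577 → 1732 → 866 → 433 → 1300 → 650 → 325 → 976 → 488 → 244 → 122 → 61 → 184 → 92 → 46 → 23 → 70 → 35 → 106 → 53 → 160 → 80 → 40 → 20 → 10 → 5 → 16 → 8 → 4 → 2 → 1
Total steps = 125

125 steps


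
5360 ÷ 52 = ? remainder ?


5360 = 52 * 103 + 4
Check: 5356 + 4 = 5360

q = 103, r = 4


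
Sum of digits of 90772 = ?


9 + 0 + 7 + 7 + 2 = 25


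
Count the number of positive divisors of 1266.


1266 = 2^1 × 3^1 × 211^1
d(1266) = (1+1) × (1+1) × (1+1) = 8

8 divisors


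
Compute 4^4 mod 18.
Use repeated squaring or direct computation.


4^1 mod 18 = 4
4^2 mod 18 = 16
4^3 mod 18 = 10
4^4 mod 18 = 4


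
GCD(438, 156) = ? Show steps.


438 = 2 * 156 + 126
156 = 1 * 126 + 30
126 = 4 * 30 + 6
30 = 5 * 6 + 0
GCD = 6


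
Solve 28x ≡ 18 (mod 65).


GCD(28, 65) = 1, unique solution
a^(-1) mod 65 = 7
x = 7 * 18 mod 65 = 61

x ≡ 61 (mod 65)


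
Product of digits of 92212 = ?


9 × 2 × 2 × 1 × 2 = 72


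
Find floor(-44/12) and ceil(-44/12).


-44/12 = -3.6667
floor = -4
ceil = -3

floor = -4, ceil = -3


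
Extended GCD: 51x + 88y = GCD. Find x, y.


Tabular extended Euclidean (each row: r = 51*s + 88*t):
r=51, s=1, t=0
r=88, s=0, t=1
q=0: r=51, s=1, t=0   [51*(1) + 88*(0) = 51]
q=1: r=37, s=-1, t=1   [51*(-1) + 88*(1) = 37]
q=1: r=14, s=2, t=-1   [51*(2) + 88*(-1) = 14]
q=2: r=9, s=-5, t=3   [51*(-5) + 88*(3) = 9]
q=1: r=5, s=7, t=-4   [51*(7) + 88*(-4) = 5]
q=1: r=4, s=-12, t=7   [51*(-12) + 88*(7) = 4]
q=1: r=1, s=19, t=-11   [51*(19) + 88*(-11) = 1]
q=4: r=0, s=-88, t=51   [51*(-88) + 88*(51) = 0]
GCD = 1; from the row with r=1: x=19, y=-11
Check: 51*(19) + 88*(-11) = 969 - 968 = 1

GCD = 1, x = 19, y = -11


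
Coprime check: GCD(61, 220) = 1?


Euclidean algorithm:
220 = 3 * 61 + 37
61 = 1 * 37 + 24
37 = 1 * 24 + 13
24 = 1 * 13 + 11
13 = 1 * 11 + 2
11 = 5 * 2 + 1
2 = 2 * 1 + 0
GCD(61, 220) = 1

Yes, coprime (GCD = 1)


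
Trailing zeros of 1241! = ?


floor(1241/5) = 248
floor(1241/25) = 49
floor(1241/125) = 9
floor(1241/625) = 1
Total = 307

307 trailing zeros


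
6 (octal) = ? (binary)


6 (base 8) = 6 (decimal)
6 (decimal) = 110 (base 2)


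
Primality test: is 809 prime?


Check divisors up to sqrt(809) = 28.4429
No divisors found.
809 is prime.

Yes, 809 is prime


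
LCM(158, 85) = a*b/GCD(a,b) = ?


GCD(158, 85) = 1
LCM = 158*85/1 = 13430/1 = 13430

LCM = 13430


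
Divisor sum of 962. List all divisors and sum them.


Divisors of 962: 1, 2, 13, 26, 37, 74, 481, 962
Sum = 1 + 2 + 13 + 26 + 37 + 74 + 481 + 962 = 1596

σ(962) = 1596


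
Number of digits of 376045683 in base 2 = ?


376045683 in base 2 = 10110011010100000000001110011
Number of digits = 29

29 digits (base 2)


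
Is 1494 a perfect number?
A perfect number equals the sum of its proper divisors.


Proper divisors of 1494: 1, 2, 3, 6, 9, 18, 83, 166, 249, 498, 747
Sum = 1 + 2 + 3 + 6 + 9 + 18 + 83 + 166 + 249 + 498 + 747 = 1782

No, 1494 is not perfect (1782 ≠ 1494)


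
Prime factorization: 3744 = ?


3744 / 2 = 1872
1872 / 2 = 936
936 / 2 = 468
468 / 2 = 234
234 / 2 = 117
117 / 3 = 39
39 / 3 = 13
13 / 13 = 1
3744 = 2^5 × 3^2 × 13


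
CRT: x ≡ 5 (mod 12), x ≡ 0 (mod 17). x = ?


M = 12*17 = 204
M1 = M/12 = 17, M2 = M/17 = 12
M1^(-1) mod 12 = 5, M2^(-1) mod 17 = 10
x = 5*17*5 + 0*12*10 = 425
425 mod 204 = 17
Check: 17 mod 12 = 5 ✓, 17 mod 17 = 0 ✓

x ≡ 17 (mod 204)


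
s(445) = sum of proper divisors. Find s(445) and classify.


Proper divisors: 1, 5, 89
Sum = 1 + 5 + 89 = 95
95 < 445 → deficient

s(445) = 95 (deficient)


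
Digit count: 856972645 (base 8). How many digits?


856972645 in base 8 = 6305056545
Number of digits = 10

10 digits (base 8)


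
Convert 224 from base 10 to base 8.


224 (base 10) = 224 (decimal)
224 (decimal) = 340 (base 8)


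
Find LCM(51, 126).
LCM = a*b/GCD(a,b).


GCD(51, 126) = 3
LCM = 51*126/3 = 6426/3 = 2142

LCM = 2142


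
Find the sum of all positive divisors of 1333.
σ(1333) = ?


Divisors of 1333: 1, 31, 43, 1333
Sum = 1 + 31 + 43 + 1333 = 1408

σ(1333) = 1408


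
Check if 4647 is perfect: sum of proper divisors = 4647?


Proper divisors of 4647: 1, 3, 1549
Sum = 1 + 3 + 1549 = 1553

No, 4647 is not perfect (1553 ≠ 4647)


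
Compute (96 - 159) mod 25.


96 - 159 = -63
-63 mod 25 = 12


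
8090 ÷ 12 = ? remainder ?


8090 = 12 * 674 + 2
Check: 8088 + 2 = 8090

q = 674, r = 2


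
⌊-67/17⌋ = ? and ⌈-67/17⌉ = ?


-67/17 = -3.9412
floor = -4
ceil = -3

floor = -4, ceil = -3


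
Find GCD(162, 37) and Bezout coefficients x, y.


Tabular extended Euclidean (each row: r = 162*s + 37*t):
r=162, s=1, t=0
r=37, s=0, t=1
q=4: r=14, s=1, t=-4   [162*(1) + 37*(-4) = 14]
q=2: r=9, s=-2, t=9   [162*(-2) + 37*(9) = 9]
q=1: r=5, s=3, t=-13   [162*(3) + 37*(-13) = 5]
q=1: r=4, s=-5, t=22   [162*(-5) + 37*(22) = 4]
q=1: r=1, s=8, t=-35   [162*(8) + 37*(-35) = 1]
q=4: r=0, s=-37, t=162   [162*(-37) + 37*(162) = 0]
GCD = 1; from the row with r=1: x=8, y=-35
Check: 162*(8) + 37*(-35) = 1296 - 1295 = 1

GCD = 1, x = 8, y = -35


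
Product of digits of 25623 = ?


2 × 5 × 6 × 2 × 3 = 360


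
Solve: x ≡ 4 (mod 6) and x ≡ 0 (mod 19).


M = 6*19 = 114
M1 = M/6 = 19, M2 = M/19 = 6
M1^(-1) mod 6 = 1, M2^(-1) mod 19 = 16
x = 4*19*1 + 0*6*16 = 76
76 mod 114 = 76
Check: 76 mod 6 = 4 ✓, 76 mod 19 = 0 ✓

x ≡ 76 (mod 114)


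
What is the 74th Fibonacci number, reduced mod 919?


F(k) mod 919 for k=1..74:
1, 1, 2, 3, 5, 8, 13, 21, 34, 55, 89, 144, 233, 377, 610, 68, 678, 746, 505, 332, 837, 250, 168, 418, 586, 85, 671, 756, 508, 345, 853, 279, 213, 492, 705, 278, 64, 342, 406, 748, 235, 64, 299, 363, 662, 106, 768, 874, 723, 678, 482, 241, 723, 45, 768, 813, 662, 556, 299, 855, 235, 171, 406, 577, 64, 641, 705, 427, 213, 640, 853, 574, 508, 163
F(74) mod 919 = 163


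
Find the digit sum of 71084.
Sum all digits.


7 + 1 + 0 + 8 + 4 = 20


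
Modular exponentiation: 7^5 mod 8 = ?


7^1 mod 8 = 7
7^2 mod 8 = 1
7^3 mod 8 = 7
7^4 mod 8 = 1
7^5 mod 8 = 7


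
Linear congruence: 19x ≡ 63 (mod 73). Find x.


GCD(19, 73) = 1, unique solution
a^(-1) mod 73 = 50
x = 50 * 63 mod 73 = 11

x ≡ 11 (mod 73)


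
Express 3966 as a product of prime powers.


3966 / 2 = 1983
1983 / 3 = 661
661 / 661 = 1
3966 = 2 × 3 × 661


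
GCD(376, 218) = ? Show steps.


376 = 1 * 218 + 158
218 = 1 * 158 + 60
158 = 2 * 60 + 38
60 = 1 * 38 + 22
38 = 1 * 22 + 16
22 = 1 * 16 + 6
16 = 2 * 6 + 4
6 = 1 * 4 + 2
4 = 2 * 2 + 0
GCD = 2


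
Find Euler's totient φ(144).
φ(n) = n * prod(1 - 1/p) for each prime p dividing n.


144 = 2^4 × 3^2
Prime factors: 2, 3
φ(144) = 144 × (1-1/2) × (1-1/3)
= 144 × 1/2 × 2/3 = 48

φ(144) = 48


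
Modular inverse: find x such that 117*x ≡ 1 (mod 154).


Use the extended Euclidean algorithm on (154, 117); each row r = 154*s + 117*t:
r=154, s=1, t=0
r=117, s=0, t=1
q=1: r=37, s=1, t=-1   [154*(1) + 117*(-1) = 37]
q=3: r=6, s=-3, t=4   [154*(-3) + 117*(4) = 6]
q=6: r=1, s=19, t=-25   [154*(19) + 117*(-25) = 1]
q=6: r=0, s=-117, t=154   [154*(-117) + 117*(154) = 0]
GCD = 1 with t = -25, so 117*(-25) ≡ 1 (mod 154)
Inverse = -25 mod 154 = 129
Check: 117 * 129 = 15093 ≡ 1 (mod 154)

117^(-1) ≡ 129 (mod 154)


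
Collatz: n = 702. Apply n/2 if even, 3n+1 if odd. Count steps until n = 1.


702 → 351 → 1054 → 527 → 1582 → 791 → 2374 → 1187 → 3562 → 1781 → 5344 → 2672 → 1336 → 668 → 334 → 167 → 502 → 251 → 754 → 377 → 1132 → 566 → 283 → 850 → 425 → 1276 → 638 → 319 → 958 → 479 → 1438 → 719 → 2158 → 1079 → 3238 → 1619 → 4858 → 2429 → 7288 → 3644 → 1822 → 911 → 2734 → 1367 → 4102 → 2051 → 6154 → 3077 → 9232 → 4616 → 2308 → 1154 → 577 → 1732 → 866 → 433 → 1300 → 650 → 325 → 976 → 488 → 244 → 122 → 61 → 184 → 92 → 46 → 23 → 70 → 35 → 106 → 53 → 160 → 80 → 40 → 20 → 10 → 5 → 16 → 8 → 4 → 2 → 1
Total steps = 82

82 steps


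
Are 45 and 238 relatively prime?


Euclidean algorithm:
238 = 5 * 45 + 13
45 = 3 * 13 + 6
13 = 2 * 6 + 1
6 = 6 * 1 + 0
GCD(45, 238) = 1

Yes, coprime (GCD = 1)


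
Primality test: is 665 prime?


665 / 5 = 133 (exact division)
665 is NOT prime.

No, 665 is not prime


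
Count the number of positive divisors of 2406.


2406 = 2^1 × 3^1 × 401^1
d(2406) = (1+1) × (1+1) × (1+1) = 8

8 divisors


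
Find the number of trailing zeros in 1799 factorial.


floor(1799/5) = 359
floor(1799/25) = 71
floor(1799/125) = 14
floor(1799/625) = 2
Total = 446

446 trailing zeros


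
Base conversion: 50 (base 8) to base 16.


50 (base 8) = 40 (decimal)
40 (decimal) = 28 (base 16)


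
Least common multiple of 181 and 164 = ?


GCD(181, 164) = 1
LCM = 181*164/1 = 29684/1 = 29684

LCM = 29684


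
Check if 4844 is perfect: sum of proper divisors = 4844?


Proper divisors of 4844: 1, 2, 4, 7, 14, 28, 173, 346, 692, 1211, 2422
Sum = 1 + 2 + 4 + 7 + 14 + 28 + 173 + 346 + 692 + 1211 + 2422 = 4900

No, 4844 is not perfect (4900 ≠ 4844)


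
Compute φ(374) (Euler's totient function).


374 = 2 × 11 × 17
Prime factors: 2, 11, 17
φ(374) = 374 × (1-1/2) × (1-1/11) × (1-1/17)
= 374 × 1/2 × 10/11 × 16/17 = 160

φ(374) = 160


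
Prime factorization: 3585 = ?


3585 / 3 = 1195
1195 / 5 = 239
239 / 239 = 1
3585 = 3 × 5 × 239


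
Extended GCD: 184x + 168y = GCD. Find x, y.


Tabular extended Euclidean (each row: r = 184*s + 168*t):
r=184, s=1, t=0
r=168, s=0, t=1
q=1: r=16, s=1, t=-1   [184*(1) + 168*(-1) = 16]
q=10: r=8, s=-10, t=11   [184*(-10) + 168*(11) = 8]
q=2: r=0, s=21, t=-23   [184*(21) + 168*(-23) = 0]
GCD = 8; from the row with r=8: x=-10, y=11
Check: 184*(-10) + 168*(11) = -1840 + 1848 = 8

GCD = 8, x = -10, y = 11


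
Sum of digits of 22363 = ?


2 + 2 + 3 + 6 + 3 = 16


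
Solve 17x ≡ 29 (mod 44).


GCD(17, 44) = 1, unique solution
a^(-1) mod 44 = 13
x = 13 * 29 mod 44 = 25

x ≡ 25 (mod 44)


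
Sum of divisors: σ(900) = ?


Divisors of 900: 1, 2, 3, 4, 5, 6, 9, 10, 12, 15, 18, 20, 25, 30, 36, 45, 50, 60, 75, 90, 100, 150, 180, 225, 300, 450, 900
Sum = 1 + 2 + 3 + 4 + 5 + 6 + 9 + 10 + 12 + 15 + 18 + 20 + 25 + 30 + 36 + 45 + 50 + 60 + 75 + 90 + 100 + 150 + 180 + 225 + 300 + 450 + 900 = 2821

σ(900) = 2821


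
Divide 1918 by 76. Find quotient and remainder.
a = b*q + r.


1918 = 76 * 25 + 18
Check: 1900 + 18 = 1918

q = 25, r = 18


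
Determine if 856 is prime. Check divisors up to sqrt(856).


856 / 2 = 428 (exact division)
856 is NOT prime.

No, 856 is not prime


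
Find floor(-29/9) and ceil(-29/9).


-29/9 = -3.2222
floor = -4
ceil = -3

floor = -4, ceil = -3


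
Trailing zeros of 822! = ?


floor(822/5) = 164
floor(822/25) = 32
floor(822/125) = 6
floor(822/625) = 1
Total = 203

203 trailing zeros


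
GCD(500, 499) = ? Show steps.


500 = 1 * 499 + 1
499 = 499 * 1 + 0
GCD = 1


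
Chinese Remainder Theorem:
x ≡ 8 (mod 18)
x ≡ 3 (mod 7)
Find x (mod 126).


M = 18*7 = 126
M1 = M/18 = 7, M2 = M/7 = 18
M1^(-1) mod 18 = 13, M2^(-1) mod 7 = 2
x = 8*7*13 + 3*18*2 = 836
836 mod 126 = 80
Check: 80 mod 18 = 8 ✓, 80 mod 7 = 3 ✓

x ≡ 80 (mod 126)


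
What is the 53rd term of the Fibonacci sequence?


Sequence: 1, 1, 2, 3, 5, 8, 13, 21, 34, 55, 89, 144, 233, 377, 610, 987, 1597, 2584, 4181, 6765, 10946, 17711, 28657, 46368, 75025, 121393, 196418, 317811, 514229, 832040, 1346269, 2178309, 3524578, 5702887, 9227465, 14930352, 24157817, 39088169, 63245986, 102334155, 165580141, 267914296, 433494437, 701408733, 1134903170, 1836311903, 2971215073, 4807526976, 7778742049, 12586269025, 20365011074, 32951280099, 53316291173
F(53) = 53316291173


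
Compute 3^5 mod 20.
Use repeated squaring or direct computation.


3^1 mod 20 = 3
3^2 mod 20 = 9
3^3 mod 20 = 7
3^4 mod 20 = 1
3^5 mod 20 = 3


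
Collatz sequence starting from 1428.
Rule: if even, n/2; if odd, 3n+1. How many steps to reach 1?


1428 → 714 → 357 → 1072 → 536 → 268 → 134 → 67 → 202 → 101 → 304 → 152 → 76 → 38 → 19 → 58 → 29 → 88 → 44 → 22 → 11 → 34 → 17 → 52 → 26 → 13 → 40 → 20 → 10 → 5 → 16 → 8 → 4 → 2 → 1
Total steps = 34

34 steps


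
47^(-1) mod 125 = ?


Use the extended Euclidean algorithm on (125, 47); each row r = 125*s + 47*t:
r=125, s=1, t=0
r=47, s=0, t=1
q=2: r=31, s=1, t=-2   [125*(1) + 47*(-2) = 31]
q=1: r=16, s=-1, t=3   [125*(-1) + 47*(3) = 16]
q=1: r=15, s=2, t=-5   [125*(2) + 47*(-5) = 15]
q=1: r=1, s=-3, t=8   [125*(-3) + 47*(8) = 1]
q=15: r=0, s=47, t=-125   [125*(47) + 47*(-125) = 0]
GCD = 1 with t = 8, so 47*(8) ≡ 1 (mod 125)
Inverse = 8 mod 125 = 8
Check: 47 * 8 = 376 ≡ 1 (mod 125)

47^(-1) ≡ 8 (mod 125)


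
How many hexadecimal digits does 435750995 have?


435750995 in base 16 = 19F90853
Number of digits = 8

8 digits (base 16)


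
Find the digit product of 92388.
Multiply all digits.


9 × 2 × 3 × 8 × 8 = 3456


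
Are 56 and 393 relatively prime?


Euclidean algorithm:
393 = 7 * 56 + 1
56 = 56 * 1 + 0
GCD(56, 393) = 1

Yes, coprime (GCD = 1)


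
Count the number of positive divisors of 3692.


3692 = 2^2 × 13^1 × 71^1
d(3692) = (2+1) × (1+1) × (1+1) = 12

12 divisors


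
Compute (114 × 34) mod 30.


114 × 34 = 3876
3876 mod 30 = 6


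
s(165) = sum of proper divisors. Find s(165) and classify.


Proper divisors: 1, 3, 5, 11, 15, 33, 55
Sum = 1 + 3 + 5 + 11 + 15 + 33 + 55 = 123
123 < 165 → deficient

s(165) = 123 (deficient)


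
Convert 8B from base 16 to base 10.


8B (base 16) = 139 (decimal)
139 (decimal) = 139 (base 10)


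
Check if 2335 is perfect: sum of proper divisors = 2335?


Proper divisors of 2335: 1, 5, 467
Sum = 1 + 5 + 467 = 473

No, 2335 is not perfect (473 ≠ 2335)


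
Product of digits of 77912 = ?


7 × 7 × 9 × 1 × 2 = 882


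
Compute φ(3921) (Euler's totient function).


3921 = 3 × 1307
Prime factors: 3, 1307
φ(3921) = 3921 × (1-1/3) × (1-1/1307)
= 3921 × 2/3 × 1306/1307 = 2612

φ(3921) = 2612


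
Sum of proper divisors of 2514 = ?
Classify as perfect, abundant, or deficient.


Proper divisors: 1, 2, 3, 6, 419, 838, 1257
Sum = 1 + 2 + 3 + 6 + 419 + 838 + 1257 = 2526
2526 > 2514 → abundant

s(2514) = 2526 (abundant)


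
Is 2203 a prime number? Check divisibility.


Check divisors up to sqrt(2203) = 46.9361
No divisors found.
2203 is prime.

Yes, 2203 is prime


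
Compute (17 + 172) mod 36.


17 + 172 = 189
189 mod 36 = 9


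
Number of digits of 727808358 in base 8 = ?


727808358 in base 8 = 5330274546
Number of digits = 10

10 digits (base 8)


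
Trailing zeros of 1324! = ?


floor(1324/5) = 264
floor(1324/25) = 52
floor(1324/125) = 10
floor(1324/625) = 2
Total = 328

328 trailing zeros


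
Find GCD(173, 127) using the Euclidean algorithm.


173 = 1 * 127 + 46
127 = 2 * 46 + 35
46 = 1 * 35 + 11
35 = 3 * 11 + 2
11 = 5 * 2 + 1
2 = 2 * 1 + 0
GCD = 1


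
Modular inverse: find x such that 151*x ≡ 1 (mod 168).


Use the extended Euclidean algorithm on (168, 151); each row r = 168*s + 151*t:
r=168, s=1, t=0
r=151, s=0, t=1
q=1: r=17, s=1, t=-1   [168*(1) + 151*(-1) = 17]
q=8: r=15, s=-8, t=9   [168*(-8) + 151*(9) = 15]
q=1: r=2, s=9, t=-10   [168*(9) + 151*(-10) = 2]
q=7: r=1, s=-71, t=79   [168*(-71) + 151*(79) = 1]
q=2: r=0, s=151, t=-168   [168*(151) + 151*(-168) = 0]
GCD = 1 with t = 79, so 151*(79) ≡ 1 (mod 168)
Inverse = 79 mod 168 = 79
Check: 151 * 79 = 11929 ≡ 1 (mod 168)

151^(-1) ≡ 79 (mod 168)


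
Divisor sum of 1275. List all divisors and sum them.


Divisors of 1275: 1, 3, 5, 15, 17, 25, 51, 75, 85, 255, 425, 1275
Sum = 1 + 3 + 5 + 15 + 17 + 25 + 51 + 75 + 85 + 255 + 425 + 1275 = 2232

σ(1275) = 2232


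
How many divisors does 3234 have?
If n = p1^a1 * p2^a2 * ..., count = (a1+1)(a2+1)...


3234 = 2^1 × 3^1 × 7^2 × 11^1
d(3234) = (1+1) × (1+1) × (2+1) × (1+1) = 24

24 divisors


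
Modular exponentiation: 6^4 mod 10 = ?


6^1 mod 10 = 6
6^2 mod 10 = 6
6^3 mod 10 = 6
6^4 mod 10 = 6


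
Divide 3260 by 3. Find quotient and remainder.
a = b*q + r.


3260 = 3 * 1086 + 2
Check: 3258 + 2 = 3260

q = 1086, r = 2


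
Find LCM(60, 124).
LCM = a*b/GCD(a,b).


GCD(60, 124) = 4
LCM = 60*124/4 = 7440/4 = 1860

LCM = 1860


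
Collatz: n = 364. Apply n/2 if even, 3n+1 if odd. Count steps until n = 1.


364 → 182 → 91 → 274 → 137 → 412 → 206 → 103 → 310 → 155 → 466 → 233 → 700 → 350 → 175 → 526 → 263 → 790 → 395 → 1186 → 593 → 1780 → 890 → 445 → 1336 → 668 → 334 → 167 → 502 → 251 → 754 → 377 → 1132 → 566 → 283 → 850 → 425 → 1276 → 638 → 319 → 958 → 479 → 1438 → 719 → 2158 → 1079 → 3238 → 1619 → 4858 → 2429 → 7288 → 3644 → 1822 → 911 → 2734 → 1367 → 4102 → 2051 → 6154 → 3077 → 9232 → 4616 → 2308 → 1154 → 577 → 1732 → 866 → 433 → 1300 → 650 → 325 → 976 → 488 → 244 → 122 → 61 → 184 → 92 → 46 → 23 → 70 → 35 → 106 → 53 → 160 → 80 → 40 → 20 → 10 → 5 → 16 → 8 → 4 → 2 → 1
Total steps = 94

94 steps


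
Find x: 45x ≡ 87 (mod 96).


GCD(45, 96) = 3 divides 87
Divide: 15x ≡ 29 (mod 32)
x ≡ 19 (mod 32)


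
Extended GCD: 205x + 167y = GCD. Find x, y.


Tabular extended Euclidean (each row: r = 205*s + 167*t):
r=205, s=1, t=0
r=167, s=0, t=1
q=1: r=38, s=1, t=-1   [205*(1) + 167*(-1) = 38]
q=4: r=15, s=-4, t=5   [205*(-4) + 167*(5) = 15]
q=2: r=8, s=9, t=-11   [205*(9) + 167*(-11) = 8]
q=1: r=7, s=-13, t=16   [205*(-13) + 167*(16) = 7]
q=1: r=1, s=22, t=-27   [205*(22) + 167*(-27) = 1]
q=7: r=0, s=-167, t=205   [205*(-167) + 167*(205) = 0]
GCD = 1; from the row with r=1: x=22, y=-27
Check: 205*(22) + 167*(-27) = 4510 - 4509 = 1

GCD = 1, x = 22, y = -27


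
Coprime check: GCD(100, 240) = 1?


Euclidean algorithm:
240 = 2 * 100 + 40
100 = 2 * 40 + 20
40 = 2 * 20 + 0
GCD(100, 240) = 20

No, not coprime (GCD = 20)


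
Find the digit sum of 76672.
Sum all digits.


7 + 6 + 6 + 7 + 2 = 28


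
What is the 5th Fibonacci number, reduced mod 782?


F(k) mod 782 for k=1..5:
1, 1, 2, 3, 5
F(5) mod 782 = 5


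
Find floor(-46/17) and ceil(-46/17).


-46/17 = -2.7059
floor = -3
ceil = -2

floor = -3, ceil = -2


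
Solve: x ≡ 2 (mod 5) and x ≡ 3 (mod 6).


M = 5*6 = 30
M1 = M/5 = 6, M2 = M/6 = 5
M1^(-1) mod 5 = 1, M2^(-1) mod 6 = 5
x = 2*6*1 + 3*5*5 = 87
87 mod 30 = 27
Check: 27 mod 5 = 2 ✓, 27 mod 6 = 3 ✓

x ≡ 27 (mod 30)


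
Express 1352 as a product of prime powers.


1352 / 2 = 676
676 / 2 = 338
338 / 2 = 169
169 / 13 = 13
13 / 13 = 1
1352 = 2^3 × 13^2


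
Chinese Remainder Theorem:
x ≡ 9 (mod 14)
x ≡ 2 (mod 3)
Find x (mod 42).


M = 14*3 = 42
M1 = M/14 = 3, M2 = M/3 = 14
M1^(-1) mod 14 = 5, M2^(-1) mod 3 = 2
x = 9*3*5 + 2*14*2 = 191
191 mod 42 = 23
Check: 23 mod 14 = 9 ✓, 23 mod 3 = 2 ✓

x ≡ 23 (mod 42)


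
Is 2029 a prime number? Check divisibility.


Check divisors up to sqrt(2029) = 45.0444
No divisors found.
2029 is prime.

Yes, 2029 is prime


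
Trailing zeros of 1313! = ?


floor(1313/5) = 262
floor(1313/25) = 52
floor(1313/125) = 10
floor(1313/625) = 2
Total = 326

326 trailing zeros


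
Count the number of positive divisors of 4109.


4109 = 7^1 × 587^1
d(4109) = (1+1) × (1+1) = 4

4 divisors


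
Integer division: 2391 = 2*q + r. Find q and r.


2391 = 2 * 1195 + 1
Check: 2390 + 1 = 2391

q = 1195, r = 1


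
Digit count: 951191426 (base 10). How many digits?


951191426 has 9 digits in base 10
floor(log10(951191426)) + 1 = floor(8.9783) + 1 = 9

9 digits (base 10)


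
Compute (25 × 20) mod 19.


25 × 20 = 500
500 mod 19 = 6


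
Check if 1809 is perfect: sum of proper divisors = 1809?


Proper divisors of 1809: 1, 3, 9, 27, 67, 201, 603
Sum = 1 + 3 + 9 + 27 + 67 + 201 + 603 = 911

No, 1809 is not perfect (911 ≠ 1809)


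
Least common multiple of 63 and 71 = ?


GCD(63, 71) = 1
LCM = 63*71/1 = 4473/1 = 4473

LCM = 4473


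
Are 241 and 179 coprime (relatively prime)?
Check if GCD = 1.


Euclidean algorithm:
241 = 1 * 179 + 62
179 = 2 * 62 + 55
62 = 1 * 55 + 7
55 = 7 * 7 + 6
7 = 1 * 6 + 1
6 = 6 * 1 + 0
GCD(241, 179) = 1

Yes, coprime (GCD = 1)


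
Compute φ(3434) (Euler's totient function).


3434 = 2 × 17 × 101
Prime factors: 2, 17, 101
φ(3434) = 3434 × (1-1/2) × (1-1/17) × (1-1/101)
= 3434 × 1/2 × 16/17 × 100/101 = 1600

φ(3434) = 1600


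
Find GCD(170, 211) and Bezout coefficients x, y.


Tabular extended Euclidean (each row: r = 170*s + 211*t):
r=170, s=1, t=0
r=211, s=0, t=1
q=0: r=170, s=1, t=0   [170*(1) + 211*(0) = 170]
q=1: r=41, s=-1, t=1   [170*(-1) + 211*(1) = 41]
q=4: r=6, s=5, t=-4   [170*(5) + 211*(-4) = 6]
q=6: r=5, s=-31, t=25   [170*(-31) + 211*(25) = 5]
q=1: r=1, s=36, t=-29   [170*(36) + 211*(-29) = 1]
q=5: r=0, s=-211, t=170   [170*(-211) + 211*(170) = 0]
GCD = 1; from the row with r=1: x=36, y=-29
Check: 170*(36) + 211*(-29) = 6120 - 6119 = 1

GCD = 1, x = 36, y = -29


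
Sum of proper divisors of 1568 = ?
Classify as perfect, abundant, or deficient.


Proper divisors: 1, 2, 4, 7, 8, 14, 16, 28, 32, 49, 56, 98, 112, 196, 224, 392, 784
Sum = 1 + 2 + 4 + 7 + 8 + 14 + 16 + 28 + 32 + 49 + 56 + 98 + 112 + 196 + 224 + 392 + 784 = 2023
2023 > 1568 → abundant

s(1568) = 2023 (abundant)


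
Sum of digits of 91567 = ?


9 + 1 + 5 + 6 + 7 = 28


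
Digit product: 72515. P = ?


7 × 2 × 5 × 1 × 5 = 350


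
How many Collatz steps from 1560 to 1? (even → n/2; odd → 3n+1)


1560 → 780 → 390 → 195 → 586 → 293 → 880 → 440 → 220 → 110 → 55 → 166 → 83 → 250 → 125 → 376 → 188 → 94 → 47 → 142 → 71 → 214 → 107 → 322 → 161 → 484 → 242 → 121 → 364 → 182 → 91 → 274 → 137 → 412 → 206 → 103 → 310 → 155 → 466 → 233 → 700 → 350 → 175 → 526 → 263 → 790 → 395 → 1186 → 593 → 1780 → 890 → 445 → 1336 → 668 → 334 → 167 → 502 → 251 → 754 → 377 → 1132 → 566 → 283 → 850 → 425 → 1276 → 638 → 319 → 958 → 479 → 1438 → 719 → 2158 → 1079 → 3238 → 1619 → 4858 → 2429 → 7288 → 3644 → 1822 → 911 → 2734 → 1367 → 4102 → 2051 → 6154 → 3077 → 9232 → 4616 → 2308 → 1154 → 577 → 1732 → 866 → 433 → 1300 → 650 → 325 → 976 → 488 → 244 → 122 → 61 → 184 → 92 → 46 → 23 → 70 → 35 → 106 → 53 → 160 → 80 → 40 → 20 → 10 → 5 → 16 → 8 → 4 → 2 → 1
Total steps = 122

122 steps


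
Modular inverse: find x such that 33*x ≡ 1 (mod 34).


Use the extended Euclidean algorithm on (34, 33); each row r = 34*s + 33*t:
r=34, s=1, t=0
r=33, s=0, t=1
q=1: r=1, s=1, t=-1   [34*(1) + 33*(-1) = 1]
q=33: r=0, s=-33, t=34   [34*(-33) + 33*(34) = 0]
GCD = 1 with t = -1, so 33*(-1) ≡ 1 (mod 34)
Inverse = -1 mod 34 = 33
Check: 33 * 33 = 1089 ≡ 1 (mod 34)

33^(-1) ≡ 33 (mod 34)


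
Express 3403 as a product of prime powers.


3403 / 41 = 83
83 / 83 = 1
3403 = 41 × 83


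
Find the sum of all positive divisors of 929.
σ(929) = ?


Divisors of 929: 1, 929
Sum = 1 + 929 = 930

σ(929) = 930


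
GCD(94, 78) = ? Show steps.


94 = 1 * 78 + 16
78 = 4 * 16 + 14
16 = 1 * 14 + 2
14 = 7 * 2 + 0
GCD = 2


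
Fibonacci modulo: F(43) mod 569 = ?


F(k) mod 569 for k=1..43:
1, 1, 2, 3, 5, 8, 13, 21, 34, 55, 89, 144, 233, 377, 41, 418, 459, 308, 198, 506, 135, 72, 207, 279, 486, 196, 113, 309, 422, 162, 15, 177, 192, 369, 561, 361, 353, 145, 498, 74, 3, 77, 80
F(43) mod 569 = 80


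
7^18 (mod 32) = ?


7^1 mod 32 = 7
7^2 mod 32 = 17
7^3 mod 32 = 23
7^4 mod 32 = 1
7^5 mod 32 = 7
7^6 mod 32 = 17
7^7 mod 32 = 23
7^8 mod 32 = 1
7^9 mod 32 = 7
7^10 mod 32 = 17
7^11 mod 32 = 23
7^12 mod 32 = 1
7^13 mod 32 = 7
7^14 mod 32 = 17
7^15 mod 32 = 23
7^16 mod 32 = 1
7^17 mod 32 = 7
7^18 mod 32 = 17


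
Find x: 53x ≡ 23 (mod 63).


GCD(53, 63) = 1, unique solution
a^(-1) mod 63 = 44
x = 44 * 23 mod 63 = 4

x ≡ 4 (mod 63)


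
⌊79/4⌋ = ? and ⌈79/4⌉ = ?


79/4 = 19.7500
floor = 19
ceil = 20

floor = 19, ceil = 20


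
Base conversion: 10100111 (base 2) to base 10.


10100111 (base 2) = 167 (decimal)
167 (decimal) = 167 (base 10)


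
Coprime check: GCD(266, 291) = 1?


Euclidean algorithm:
291 = 1 * 266 + 25
266 = 10 * 25 + 16
25 = 1 * 16 + 9
16 = 1 * 9 + 7
9 = 1 * 7 + 2
7 = 3 * 2 + 1
2 = 2 * 1 + 0
GCD(266, 291) = 1

Yes, coprime (GCD = 1)
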